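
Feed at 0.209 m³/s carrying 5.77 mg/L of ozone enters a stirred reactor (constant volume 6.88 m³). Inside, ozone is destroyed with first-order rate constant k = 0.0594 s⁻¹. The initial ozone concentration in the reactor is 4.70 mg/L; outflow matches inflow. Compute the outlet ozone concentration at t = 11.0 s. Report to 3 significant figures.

2.98 mg/L

Species balance: V dC/dt = Q C_in − Q C − k V C.
This is linear with rate a = Q/V + k = 0.089778 s⁻¹.
C_ss = Q C_in/(Q + kV) = 1.9524 mg/L; C(t) = C_ss + (C₀ − C_ss) e^(−a t).
C(11.0) = 1.9524 + (2.7476)·e^(−0.089778·11.0) = 1.9524 + (2.7476)·0.37249 = 2.9758 mg/L.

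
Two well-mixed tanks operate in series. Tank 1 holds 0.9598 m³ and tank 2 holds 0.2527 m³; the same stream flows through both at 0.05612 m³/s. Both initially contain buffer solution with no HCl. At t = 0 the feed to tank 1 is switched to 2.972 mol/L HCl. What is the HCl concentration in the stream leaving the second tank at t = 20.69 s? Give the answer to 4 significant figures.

Time constants: τᵢ = Vᵢ/Q for each well-mixed tank.
τ₁ = 0.9598/0.05612 = 17.1026 s; τ₂ = 0.2527/0.05612 = 4.50285 s.
Solving the cascade with C₁(0)=C₂(0)=0 gives C₂(t) = C_in[1 − (τ₁ e^(−t/τ₁) − τ₂ e^(−t/τ₂))/(τ₁ − τ₂)].
At t = 20.69: e^(−t/τ₁) = 0.298270, e^(−t/τ₂) = 0.0101036.
C₂ = 2.972·[1 − (17.1026·0.298270 − 4.50285·0.0101036)/(12.5998)] = 2.972·0.598746 = 1.77947 mol/L.

1.779 mol/L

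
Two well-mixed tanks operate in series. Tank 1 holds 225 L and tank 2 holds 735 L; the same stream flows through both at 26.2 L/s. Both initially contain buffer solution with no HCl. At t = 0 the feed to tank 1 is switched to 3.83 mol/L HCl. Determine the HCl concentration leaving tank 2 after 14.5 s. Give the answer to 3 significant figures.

0.850 mol/L

Time constants: τᵢ = Vᵢ/Q for each well-mixed tank.
τ₁ = 225/26.2 = 8.5878 s; τ₂ = 735/26.2 = 28.053 s.
Tank 1: C₁ = C_in(1 − e^(−t/τ₁)). Tank 2 (τ₁ ≠ τ₂): C₂ = C_in[1 − (τ₁ e^(−t/τ₁) − τ₂ e^(−t/τ₂))/(τ₁ − τ₂)].
At t = 14.5: e^(−t/τ₁) = 0.18481, e^(−t/τ₂) = 0.59638.
C₂ = 3.83·[1 − (8.5878·0.18481 − 28.053·0.59638)/(-19.466)] = 3.83·0.22204 = 0.85041 mol/L.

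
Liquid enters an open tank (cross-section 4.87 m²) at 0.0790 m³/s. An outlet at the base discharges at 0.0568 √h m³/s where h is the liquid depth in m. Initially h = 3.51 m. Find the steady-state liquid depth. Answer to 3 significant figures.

1.93 m

A dh/dt = Q_in − 0.0568 √h. Steady state requires inflow = outflow:
Q_in = 0.0568 √h_ss ⇒ √h_ss = 0.0790/0.0568 = 1.3908.
h_ss = 1.3908² = 1.9345 m. (Since h₀ = 3.51 m > h_ss, the level will fall toward this value.)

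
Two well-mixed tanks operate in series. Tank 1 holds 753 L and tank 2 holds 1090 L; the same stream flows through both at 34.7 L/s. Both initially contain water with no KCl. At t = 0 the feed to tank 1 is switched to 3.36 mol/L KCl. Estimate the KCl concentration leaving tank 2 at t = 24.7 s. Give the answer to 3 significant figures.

Each tank obeys Vᵢ dCᵢ/dt = Q(Cᵢ₋₁ − Cᵢ), so τᵢ = Vᵢ/Q.
τ₁ = 753/34.7 = 21.700 s; τ₂ = 1090/34.7 = 31.412 s.
Tank 1: C₁ = C_in(1 − e^(−t/τ₁)). Tank 2 (τ₁ ≠ τ₂): C₂ = C_in[1 − (τ₁ e^(−t/τ₁) − τ₂ e^(−t/τ₂))/(τ₁ − τ₂)].
At t = 24.7: e^(−t/τ₁) = 0.32038, e^(−t/τ₂) = 0.45552.
C₂ = 3.36·[1 − (21.700·0.32038 − 31.412·0.45552)/(-9.7118)] = 3.36·0.24254 = 0.81493 mol/L.

0.815 mol/L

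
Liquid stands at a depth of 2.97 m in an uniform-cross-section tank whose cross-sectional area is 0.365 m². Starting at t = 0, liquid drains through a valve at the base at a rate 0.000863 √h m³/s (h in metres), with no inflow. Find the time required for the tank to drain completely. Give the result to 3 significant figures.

1460 s

With no inflow, A dh/dt = −0.000863 √h.
Separate and integrate: 2(√h − √h₀) = −(0.000863/A) t.
Set h = 0: 2√h₀ = (0.000863/A) t_empty ⇒ t_empty = 2A√h₀/0.000863.
t_empty = 2·0.365·√2.97/0.000863 = 0.73000·1.7234/0.000863 = 1457.8 s.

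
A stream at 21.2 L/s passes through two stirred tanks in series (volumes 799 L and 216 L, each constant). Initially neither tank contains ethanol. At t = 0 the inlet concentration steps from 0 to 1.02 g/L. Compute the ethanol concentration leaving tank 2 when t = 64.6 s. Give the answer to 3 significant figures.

0.769 g/L

Each tank obeys Vᵢ dCᵢ/dt = Q(Cᵢ₋₁ − Cᵢ), so τᵢ = Vᵢ/Q.
τ₁ = 799/21.2 = 37.689 s; τ₂ = 216/21.2 = 10.189 s.
Solving the cascade with C₁(0)=C₂(0)=0 gives C₂(t) = C_in[1 − (τ₁ e^(−t/τ₁) − τ₂ e^(−t/τ₂))/(τ₁ − τ₂)].
At t = 64.6: e^(−t/τ₁) = 0.18014, e^(−t/τ₂) = 0.0017636.
C₂ = 1.02·[1 − (37.689·0.18014 − 10.189·0.0017636)/(27.500)] = 1.02·0.75378 = 0.76885 g/L.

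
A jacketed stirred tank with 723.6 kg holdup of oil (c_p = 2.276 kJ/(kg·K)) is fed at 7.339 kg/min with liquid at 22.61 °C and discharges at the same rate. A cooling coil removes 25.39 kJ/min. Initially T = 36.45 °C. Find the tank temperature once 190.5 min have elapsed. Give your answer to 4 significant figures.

23.31 °C

Energy balance: M c_p dT/dt = ṁ c_p (T_in − T) − 25.39.
Rearrange: dT/dt = (T_ss − T)/τ with τ = M/ṁ = 98.5965 min and T_ss = T_in − Q̇/(ṁ c_p) = 21.0900 °C.
T approaches T_ss exponentially: T(t) = T_ss + (T₀ − T_ss) e^(−t/τ).
T(190.5) = 21.0900 + (15.3600)·e^(−190.5/98.5965) = 21.0900 + (15.3600)·0.144841 = 23.3147 °C.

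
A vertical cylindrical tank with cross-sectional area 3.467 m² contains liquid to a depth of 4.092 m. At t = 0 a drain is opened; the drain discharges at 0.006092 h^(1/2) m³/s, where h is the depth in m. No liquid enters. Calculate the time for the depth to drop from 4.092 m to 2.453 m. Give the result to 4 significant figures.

519.8 s

Volume balance on the tank: A dh/dt = −0.006092 √h.
Separate and integrate: 2(√h − √h₀) = −(0.006092/A) t.
t = 2A(√h₀ − √h)/0.006092 = 2·3.467·(√4.092 − √2.453)/0.006092
  = 6.93400 × (2.02287 − 1.56621) / 0.006092 = 519.781 s.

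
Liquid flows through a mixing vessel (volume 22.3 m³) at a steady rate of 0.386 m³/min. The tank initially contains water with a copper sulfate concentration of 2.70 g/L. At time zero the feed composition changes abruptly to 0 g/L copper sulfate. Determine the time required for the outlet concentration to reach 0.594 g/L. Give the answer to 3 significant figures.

Species balance: V dC/dt = Q(C_in − C) ⇒ τ = V/Q = 57.772 min.
C(t) = C_in + (C₀ − C_in) e^(−t/τ). Set C = 0.594 and solve for t:
e^(−t/τ) = (C − C_in)/(C₀ − C_in) = (0.594 − 0)/(2.70 − 0) = 0.22000
t = −τ ln(…) = 57.772 × 1.5141 = 87.474 min.

87.5 min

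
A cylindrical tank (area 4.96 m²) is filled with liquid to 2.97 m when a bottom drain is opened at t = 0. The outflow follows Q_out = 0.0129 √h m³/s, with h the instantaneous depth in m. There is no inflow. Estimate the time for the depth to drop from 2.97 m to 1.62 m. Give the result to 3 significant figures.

346 s

With no inflow, A dh/dt = −0.0129 √h.
Separate and integrate: 2(√h − √h₀) = −(0.0129/A) t.
t = 2A(√h₀ − √h)/0.0129 = 2·4.96·(√2.97 − √1.62)/0.0129
  = 9.9200 × (1.7234 − 1.2728) / 0.0129 = 346.49 s.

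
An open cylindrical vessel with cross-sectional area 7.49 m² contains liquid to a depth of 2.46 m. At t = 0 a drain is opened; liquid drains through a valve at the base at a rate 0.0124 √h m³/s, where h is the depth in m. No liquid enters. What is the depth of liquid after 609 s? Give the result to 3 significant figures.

1.13 m

With no inflow, A dh/dt = −0.0124 √h.
This is separable: 2 d(√h)/dt = −0.0124/A, so √h = √h₀ − (0.0124/(2A)) t.
√h = √2.46 − 0.0124·609/(2·7.49) = 1.5684 − 0.50411 = 1.0643.
h = 1.0643² = 1.1328 m.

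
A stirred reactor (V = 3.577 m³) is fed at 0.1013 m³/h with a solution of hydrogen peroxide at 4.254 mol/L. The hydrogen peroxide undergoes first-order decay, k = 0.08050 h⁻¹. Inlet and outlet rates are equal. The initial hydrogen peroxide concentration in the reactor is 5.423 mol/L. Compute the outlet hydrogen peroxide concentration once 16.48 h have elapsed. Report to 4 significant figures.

V dC/dt = Q(C_in − C) − k V C.
dC/dt = (Q/V) C_in − (Q/V + k) C; effective rate a = Q/V + k = 0.0283198 + 0.08050 = 0.108820 h⁻¹.
C_ss = Q C_in/(Q + kV) = 1.10708 mol/L; C(t) = C_ss + (C₀ − C_ss) e^(−a t).
C(16.48) = 1.10708 + (4.31592)·e^(−0.108820·16.48) = 1.10708 + (4.31592)·0.166402 = 1.82526 mol/L.

1.825 mol/L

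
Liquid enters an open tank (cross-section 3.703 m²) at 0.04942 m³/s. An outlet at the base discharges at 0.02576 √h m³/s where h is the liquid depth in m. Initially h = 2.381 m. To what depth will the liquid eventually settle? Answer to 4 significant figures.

Level balance: A dh/dt = 0.04942 − 0.02576 √h. Setting dh/dt = 0:
Q_in = 0.02576 √h_ss ⇒ √h_ss = 0.04942/0.02576 = 1.91848.
h_ss = 1.91848² = 3.68056 m. (Since h₀ = 2.381 m < h_ss, the level will rise toward this value.)

3.681 m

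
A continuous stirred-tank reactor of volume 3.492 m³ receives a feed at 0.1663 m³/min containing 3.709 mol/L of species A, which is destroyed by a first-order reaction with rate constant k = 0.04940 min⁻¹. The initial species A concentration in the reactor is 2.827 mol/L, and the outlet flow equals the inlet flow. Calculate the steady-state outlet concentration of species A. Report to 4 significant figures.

1.821 mol/L

Accumulation = in − out − consumed: V dC/dt = Q C_in − Q C − k V C.
At steady state: 0 = Q C_in − (Q + kV) C_ss, so C_ss = Q C_in/(Q + kV).
C_ss = 0.1663·3.709/(0.1663 + 0.04940·3.492) = 0.616807/0.338805 = 1.82054 mol/L.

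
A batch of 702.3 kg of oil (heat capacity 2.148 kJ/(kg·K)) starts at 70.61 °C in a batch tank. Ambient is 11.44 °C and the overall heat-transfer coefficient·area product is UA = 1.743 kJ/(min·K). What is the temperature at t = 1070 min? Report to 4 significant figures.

28.63 °C

Lumped-capacitance energy balance: M c_p dT/dt = UA(T_amb − T).
dT/dt = (T_ss − T)/τ with T_ss = T_amb = 11.4400 °C, τ = M c_p/UA = 702.3·2.148/1.743 = 865.485 min.
Integrating: T(t) = T_ss + (T₀ − T_ss) e^(−t/τ).
T(1070) = 11.4400 + (59.1700)·0.290457 = 28.6263 °C.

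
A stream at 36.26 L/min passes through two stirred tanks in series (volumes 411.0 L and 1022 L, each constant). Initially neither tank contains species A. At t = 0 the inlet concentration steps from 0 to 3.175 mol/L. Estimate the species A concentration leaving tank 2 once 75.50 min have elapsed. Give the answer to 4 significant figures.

2.813 mol/L

Time constants: τᵢ = Vᵢ/Q for each well-mixed tank.
τ₁ = 411.0/36.26 = 11.3348 min; τ₂ = 1022/36.26 = 28.1853 min.
Solving the cascade with C₁(0)=C₂(0)=0 gives C₂(t) = C_in[1 − (τ₁ e^(−t/τ₁) − τ₂ e^(−t/τ₂))/(τ₁ − τ₂)].
At t = 75.50: e^(−t/τ₁) = 0.00127999, e^(−t/τ₂) = 0.0686524.
C₂ = 3.175·[1 − (11.3348·0.00127999 − 28.1853·0.0686524)/(-16.8505)] = 3.175·0.886028 = 2.81314 mol/L.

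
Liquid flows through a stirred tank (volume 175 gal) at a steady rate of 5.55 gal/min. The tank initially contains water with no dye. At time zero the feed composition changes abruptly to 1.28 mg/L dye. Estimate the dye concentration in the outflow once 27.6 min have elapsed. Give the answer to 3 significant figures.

0.747 mg/L

Transient balance on the dissolved component: V dC/dt = Q(C_in − C).
Time constant τ = V/Q = 175/5.55 = 31.532 min.
This is linear first-order; C(t) = C_in + (C₀ − C_in) e^(−t/τ).
C(27.6) = 1.28 + (0 − 1.28)·e^(−27.6/31.532) = 1.28 + (-1.2800)·0.41673 = 0.74658 mg/L.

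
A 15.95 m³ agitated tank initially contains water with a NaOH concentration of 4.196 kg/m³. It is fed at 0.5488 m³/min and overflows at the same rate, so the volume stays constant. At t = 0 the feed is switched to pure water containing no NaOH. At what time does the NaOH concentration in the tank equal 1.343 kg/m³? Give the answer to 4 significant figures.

Species balance: V dC/dt = Q(C_in − C) ⇒ τ = V/Q = 29.0634 min.
C(t) = C_in + (C₀ − C_in) e^(−t/τ). Set C = 1.343 and solve for t:
e^(−t/τ) = (C − C_in)/(C₀ − C_in) = (1.343 − 0)/(4.196 − 0) = 0.320067
t = −τ ln(…) = 29.0634 × 1.13923 = 33.1098 min.

33.11 min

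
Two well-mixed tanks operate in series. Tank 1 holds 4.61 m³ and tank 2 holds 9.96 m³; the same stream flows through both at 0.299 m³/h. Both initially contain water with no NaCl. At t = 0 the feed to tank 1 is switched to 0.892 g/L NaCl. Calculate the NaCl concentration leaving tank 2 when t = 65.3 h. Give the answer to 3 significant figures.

Each tank obeys Vᵢ dCᵢ/dt = Q(Cᵢ₋₁ − Cᵢ), so τᵢ = Vᵢ/Q.
τ₁ = 4.61/0.299 = 15.418 h; τ₂ = 9.96/0.299 = 33.311 h.
Solving the cascade with C₁(0)=C₂(0)=0 gives C₂(t) = C_in[1 − (τ₁ e^(−t/τ₁) − τ₂ e^(−t/τ₂))/(τ₁ − τ₂)].
At t = 65.3: e^(−t/τ₁) = 0.014476, e^(−t/τ₂) = 0.14081.
C₂ = 0.892·[1 − (15.418·0.014476 − 33.311·0.14081)/(-17.893)] = 0.892·0.75032 = 0.66929 g/L.

0.669 g/L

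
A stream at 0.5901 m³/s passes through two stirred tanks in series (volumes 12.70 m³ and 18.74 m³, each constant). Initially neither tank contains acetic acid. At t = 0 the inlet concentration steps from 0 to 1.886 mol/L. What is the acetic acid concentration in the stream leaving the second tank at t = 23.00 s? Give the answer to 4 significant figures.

0.4118 mol/L

Each tank obeys Vᵢ dCᵢ/dt = Q(Cᵢ₋₁ − Cᵢ), so τᵢ = Vᵢ/Q.
τ₁ = 12.70/0.5901 = 21.5218 s; τ₂ = 18.74/0.5901 = 31.7573 s.
Solving the cascade with C₁(0)=C₂(0)=0 gives C₂(t) = C_in[1 − (τ₁ e^(−t/τ₁) − τ₂ e^(−t/τ₂))/(τ₁ − τ₂)].
At t = 23.00: e^(−t/τ₁) = 0.343460, e^(−t/τ₂) = 0.484692.
C₂ = 1.886·[1 − (21.5218·0.343460 − 31.7573·0.484692)/(-10.2356)] = 1.886·0.218347 = 0.411803 mol/L.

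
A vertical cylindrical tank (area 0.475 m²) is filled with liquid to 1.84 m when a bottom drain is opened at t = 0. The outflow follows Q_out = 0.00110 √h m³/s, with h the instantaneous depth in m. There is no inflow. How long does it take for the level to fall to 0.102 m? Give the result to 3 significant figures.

Accumulation of liquid (constant cross-section A): A dh/dt = −0.00110 √h.
Separate and integrate: 2(√h − √h₀) = −(0.00110/A) t.
t = 2A(√h₀ − √h)/0.00110 = 2·0.475·(√1.84 − √0.102)/0.00110
  = 0.95000 × (1.3565 − 0.31937) / 0.00110 = 895.67 s.

896 s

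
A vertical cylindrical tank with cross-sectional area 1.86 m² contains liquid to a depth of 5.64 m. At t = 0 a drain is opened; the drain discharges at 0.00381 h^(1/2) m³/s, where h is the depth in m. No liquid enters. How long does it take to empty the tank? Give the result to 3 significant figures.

2320 s

With no inflow, A dh/dt = −0.00381 √h.
∫ h^(−1/2) dh = −(0.00381/A) ∫ dt, giving 2√h = 2√h₀ − (0.00381/A) t.
Set h = 0: 2√h₀ = (0.00381/A) t_empty ⇒ t_empty = 2A√h₀/0.00381.
t_empty = 2·1.86·√5.64/0.00381 = 3.7200·2.3749/0.00381 = 2318.8 s.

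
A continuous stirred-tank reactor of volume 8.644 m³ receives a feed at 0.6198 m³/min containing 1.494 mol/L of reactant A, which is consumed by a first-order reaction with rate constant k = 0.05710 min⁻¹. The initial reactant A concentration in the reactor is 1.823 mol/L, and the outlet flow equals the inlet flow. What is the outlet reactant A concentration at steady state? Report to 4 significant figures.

Accumulation = in − out − consumed: V dC/dt = Q C_in − Q C − k V C.
At steady state: 0 = Q C_in − (Q + kV) C_ss, so C_ss = Q C_in/(Q + kV).
C_ss = 0.6198·1.494/(0.6198 + 0.05710·8.644) = 0.925981/1.11337 = 0.831690 mol/L.

0.8317 mol/L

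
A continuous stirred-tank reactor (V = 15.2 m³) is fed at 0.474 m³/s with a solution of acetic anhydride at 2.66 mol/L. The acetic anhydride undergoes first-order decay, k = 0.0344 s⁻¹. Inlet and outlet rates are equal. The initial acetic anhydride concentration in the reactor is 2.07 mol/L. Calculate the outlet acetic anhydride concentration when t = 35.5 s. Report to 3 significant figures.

1.34 mol/L

Species balance: V dC/dt = Q C_in − Q C − k V C.
dC/dt = (Q/V) C_in − (Q/V + k) C; effective rate a = Q/V + k = 0.031184 + 0.0344 = 0.065584 s⁻¹.
C_ss = Q C_in/(Q + kV) = 1.2648 mol/L; C(t) = C_ss + (C₀ − C_ss) e^(−a t).
C(35.5) = 1.2648 + (0.80521)·e^(−0.065584·35.5) = 1.2648 + (0.80521)·0.097467 = 1.3433 mol/L.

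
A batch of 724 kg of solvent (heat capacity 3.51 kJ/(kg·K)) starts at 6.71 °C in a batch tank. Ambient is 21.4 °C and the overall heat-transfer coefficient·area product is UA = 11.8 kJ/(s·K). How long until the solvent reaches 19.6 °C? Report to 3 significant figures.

452 s

Lumped-capacitance energy balance: M c_p dT/dt = UA(T_amb − T).
τ = M c_p/UA = 215.36 s; T_ss = T_amb = 21.400 °C.
T(t) = T_ss + (T₀ − T_ss)e^(−t/τ); set T = 19.6:
t = −τ ln[(T − T_ss)/(T₀ − T_ss)] = −215.36 · ln(0.12253) = 452.12 s.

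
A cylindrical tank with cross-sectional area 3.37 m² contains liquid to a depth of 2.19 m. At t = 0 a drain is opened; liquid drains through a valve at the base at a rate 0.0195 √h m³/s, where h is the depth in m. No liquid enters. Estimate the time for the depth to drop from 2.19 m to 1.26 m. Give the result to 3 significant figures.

With no inflow, A dh/dt = −0.0195 √h.
∫ h^(−1/2) dh = −(0.0195/A) ∫ dt, giving 2√h = 2√h₀ − (0.0195/A) t.
t = 2A(√h₀ − √h)/0.0195 = 2·3.37·(√2.19 − √1.26)/0.0195
  = 6.7400 × (1.4799 − 1.1225) / 0.0195 = 123.52 s.

124 s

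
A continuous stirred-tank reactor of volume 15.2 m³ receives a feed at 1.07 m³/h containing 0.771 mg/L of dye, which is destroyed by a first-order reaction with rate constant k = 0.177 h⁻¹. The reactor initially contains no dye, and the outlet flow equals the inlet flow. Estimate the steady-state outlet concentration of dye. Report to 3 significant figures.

0.219 mg/L

V dC/dt = Q(C_in − C) − k V C.
Steady state (dC/dt = 0): C_ss = Q C_in/(Q + kV) = C_in/(1 + kV/Q).
C_ss = 1.07·0.771/(1.07 + 0.177·15.2) = 0.82497/3.7604 = 0.21938 mg/L.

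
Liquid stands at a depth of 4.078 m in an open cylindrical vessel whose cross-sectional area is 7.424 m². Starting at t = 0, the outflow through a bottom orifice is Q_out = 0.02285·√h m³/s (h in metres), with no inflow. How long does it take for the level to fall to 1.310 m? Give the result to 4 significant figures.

568.5 s

Unsteady balance on liquid volume: A dh/dt = −0.02285 √h.
∫ h^(−1/2) dh = −(0.02285/A) ∫ dt, giving 2√h = 2√h₀ − (0.02285/A) t.
t = 2A(√h₀ − √h)/0.02285 = 2·7.424·(√4.078 − √1.310)/0.02285
  = 14.8480 × (2.01941 − 1.14455) / 0.02285 = 568.483 s.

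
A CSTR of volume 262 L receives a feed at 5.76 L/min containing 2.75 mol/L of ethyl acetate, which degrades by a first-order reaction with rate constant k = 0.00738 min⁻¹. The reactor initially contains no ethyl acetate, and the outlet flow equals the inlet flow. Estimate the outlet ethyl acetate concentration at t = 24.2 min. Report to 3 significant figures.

1.05 mol/L

Accumulation = in − out − consumed: V dC/dt = Q C_in − Q C − k V C.
This is linear with rate a = Q/V + k = 0.029365 min⁻¹.
C_ss = Q C_in/(Q + kV) = 2.0589 mol/L; C(t) = C_ss + (C₀ − C_ss) e^(−a t).
C(24.2) = 2.0589 + (-2.0589)·e^(−0.029365·24.2) = 2.0589 + (-2.0589)·0.49134 = 1.0473 mol/L.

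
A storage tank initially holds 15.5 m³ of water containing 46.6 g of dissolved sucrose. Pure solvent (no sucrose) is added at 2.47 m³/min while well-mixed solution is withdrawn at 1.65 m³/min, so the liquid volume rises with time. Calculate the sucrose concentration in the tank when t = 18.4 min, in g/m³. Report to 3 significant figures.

Let m(t) be the amount of sucrose. Volume: V(t) = V₀ + (Q_in − Q_out) t = 15.5 + 0.82000 t; V(18.4) = 30.588 m³.
Solute balance: dm/dt = 0 − Q_out C = −Q_out m/V(t).
Separate: dm/m = −Q_out dt/V(t) ⇒ ln(m/m₀) = −(Q_out/(Q_in−Q_out)) ln(V/V₀).
m = m₀ (V₀/V)^(Q_out/(Q_in−Q_out)) = 46.6 × (15.5/30.588)^(2.0122) = 11.867 g.
C = m/V = 11.867/30.588 = 0.38797 g/m³.

0.388 g/m³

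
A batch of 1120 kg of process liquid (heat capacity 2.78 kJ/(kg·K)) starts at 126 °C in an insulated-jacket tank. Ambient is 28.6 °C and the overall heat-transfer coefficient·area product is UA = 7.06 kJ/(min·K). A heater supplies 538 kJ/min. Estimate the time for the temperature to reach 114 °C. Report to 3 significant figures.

368 min

Heat balance on the well-mixed liquid: M c_p dT/dt = −UA(T − T_amb) + Q̇.
τ = M c_p/UA = 441.02 min; T_ss = T_amb + Q̇/UA = 28.6 + 538/7.06 = 104.80 °C.
T(t) = T_ss + (T₀ − T_ss)e^(−t/τ); set T = 114:
t = −τ ln[(T − T_ss)/(T₀ − T_ss)] = −441.02 · ln(0.43386) = 368.27 min.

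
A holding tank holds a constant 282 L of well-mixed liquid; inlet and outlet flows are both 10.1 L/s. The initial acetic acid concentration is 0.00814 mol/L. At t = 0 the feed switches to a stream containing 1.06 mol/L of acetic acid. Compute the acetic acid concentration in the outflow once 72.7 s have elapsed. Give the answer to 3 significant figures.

0.982 mol/L

Mass balance on the solute (V constant): V dC/dt = Q(C_in − C).
Time constant τ = V/Q = 282/10.1 = 27.921 s.
This is linear first-order; C(t) = C_in + (C₀ − C_in) e^(−t/τ).
C(72.7) = 1.06 + (0.00814 − 1.06)·e^(−72.7/27.921) = 1.06 + (-1.0519)·0.073992 = 0.98217 mol/L.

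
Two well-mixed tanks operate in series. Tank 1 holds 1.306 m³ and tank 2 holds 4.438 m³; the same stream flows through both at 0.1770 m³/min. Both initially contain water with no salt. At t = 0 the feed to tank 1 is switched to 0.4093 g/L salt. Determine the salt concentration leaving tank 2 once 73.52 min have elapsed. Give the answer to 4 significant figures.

Species balance on tank i: dCᵢ/dt = (Cᵢ₋₁ − Cᵢ)/τᵢ with τᵢ = Vᵢ/Q.
τ₁ = 1.306/0.1770 = 7.37853 min; τ₂ = 4.438/0.1770 = 25.0734 min.
Tank 1: C₁ = C_in(1 − e^(−t/τ₁)). Tank 2 (τ₁ ≠ τ₂): C₂ = C_in[1 − (τ₁ e^(−t/τ₁) − τ₂ e^(−t/τ₂))/(τ₁ − τ₂)].
At t = 73.52: e^(−t/τ₁) = 4.70621e-05, e^(−t/τ₂) = 0.0532805.
C₂ = 0.4093·[1 − (7.37853·4.70621e-05 − 25.0734·0.0532805)/(-17.6949)] = 0.4093·0.924522 = 0.378407 g/L.

0.3784 g/L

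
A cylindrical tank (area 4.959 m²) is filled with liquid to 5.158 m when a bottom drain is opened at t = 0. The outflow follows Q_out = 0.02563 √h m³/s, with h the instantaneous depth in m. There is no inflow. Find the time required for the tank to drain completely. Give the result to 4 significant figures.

A dh/dt = −Q_out = −0.02563 √h.
This is separable: 2 d(√h)/dt = −0.02563/A, so √h = √h₀ − (0.02563/(2A)) t.
Tank is empty when √h = 0: t_empty = 2A√h₀/0.02563.
t_empty = 2·4.959·√5.158/0.02563 = 9.91800·2.27112/0.02563 = 878.853 s.

878.9 s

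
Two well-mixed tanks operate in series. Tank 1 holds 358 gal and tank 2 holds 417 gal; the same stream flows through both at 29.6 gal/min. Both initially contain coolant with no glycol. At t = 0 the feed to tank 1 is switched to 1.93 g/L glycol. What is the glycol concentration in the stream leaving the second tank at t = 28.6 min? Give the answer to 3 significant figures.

Species balance on tank i: dCᵢ/dt = (Cᵢ₋₁ − Cᵢ)/τᵢ with τᵢ = Vᵢ/Q.
τ₁ = 358/29.6 = 12.095 min; τ₂ = 417/29.6 = 14.088 min.
Tank 1: C₁ = C_in(1 − e^(−t/τ₁)). Tank 2 (τ₁ ≠ τ₂): C₂ = C_in[1 − (τ₁ e^(−t/τ₁) − τ₂ e^(−t/τ₂))/(τ₁ − τ₂)].
At t = 28.6: e^(−t/τ₁) = 0.093978, e^(−t/τ₂) = 0.13132.
C₂ = 1.93·[1 − (12.095·0.093978 − 14.088·0.13132)/(-1.9932)] = 1.93·0.64210 = 1.2393 g/L.

1.24 g/L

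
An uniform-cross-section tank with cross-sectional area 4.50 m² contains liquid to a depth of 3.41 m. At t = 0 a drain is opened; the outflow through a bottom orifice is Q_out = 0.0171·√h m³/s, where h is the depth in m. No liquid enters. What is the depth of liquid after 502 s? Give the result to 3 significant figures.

0.797 m

A dh/dt = −Q_out = −0.0171 √h.
∫ h^(−1/2) dh = −(0.0171/A) ∫ dt, giving 2√h = 2√h₀ − (0.0171/A) t.
√h = √3.41 − 0.0171·502/(2·4.50) = 1.8466 − 0.95380 = 0.89282.
h = 0.89282² = 0.79712 m.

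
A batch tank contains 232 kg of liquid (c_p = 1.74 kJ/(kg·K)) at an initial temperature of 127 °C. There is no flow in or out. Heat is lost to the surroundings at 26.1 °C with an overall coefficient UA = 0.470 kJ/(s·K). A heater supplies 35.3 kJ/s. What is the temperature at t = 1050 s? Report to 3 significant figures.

First-law balance (no shaft work): M c_p dT/dt = −UA(T − T_amb) + Q̇.
dT/dt = (T_ss − T)/τ with T_ss = T_amb + Q̇/UA = 26.1 + 35.3/0.470 = 101.21 °C, τ = M c_p/UA = 232·1.74/0.470 = 858.89 s.
Solution: T(t) = T_ss + (T₀ − T_ss) e^(−t/τ).
T(1050) = 101.21 + (25.794)·0.29449 = 108.80 °C.

109 °C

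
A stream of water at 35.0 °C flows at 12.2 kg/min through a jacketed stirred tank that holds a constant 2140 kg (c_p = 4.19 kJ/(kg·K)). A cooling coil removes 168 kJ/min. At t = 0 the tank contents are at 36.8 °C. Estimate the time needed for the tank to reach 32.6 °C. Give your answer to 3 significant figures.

306 min

Unsteady energy balance on the tank contents: M c_p dT/dt = ṁ c_p (T_in − T) − 168.
τ = M/ṁ = 175.41 min; T_ss = T_in − Q̇/(ṁ c_p) = 31.713 °C.
T(t) = T_ss + (T₀ − T_ss) e^(−t/τ). Set T = 32.6:
e^(−t/τ) = (32.6 − 31.713)/(36.8 − 31.713) = 0.17429
t = −175.41 · ln(0.17429) = 306.45 min.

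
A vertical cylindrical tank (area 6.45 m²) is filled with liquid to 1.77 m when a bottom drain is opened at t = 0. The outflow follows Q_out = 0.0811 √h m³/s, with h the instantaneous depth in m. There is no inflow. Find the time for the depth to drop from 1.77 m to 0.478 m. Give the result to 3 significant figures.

Volume balance on the tank: A dh/dt = −0.0811 √h.
∫ h^(−1/2) dh = −(0.0811/A) ∫ dt, giving 2√h = 2√h₀ − (0.0811/A) t.
t = 2A(√h₀ − √h)/0.0811 = 2·6.45·(√1.77 − √0.478)/0.0811
  = 12.900 × (1.3304 − 0.69138) / 0.0811 = 101.65 s.

102 s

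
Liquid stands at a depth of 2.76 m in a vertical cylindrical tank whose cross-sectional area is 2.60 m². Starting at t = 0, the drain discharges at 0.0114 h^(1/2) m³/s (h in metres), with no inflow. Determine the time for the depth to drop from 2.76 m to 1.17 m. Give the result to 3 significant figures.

A dh/dt = −Q_out = −0.0114 √h.
This is separable: 2 d(√h)/dt = −0.0114/A, so √h = √h₀ − (0.0114/(2A)) t.
t = 2A(√h₀ − √h)/0.0114 = 2·2.60·(√2.76 − √1.17)/0.0114
  = 5.2000 × (1.6613 − 1.0817) / 0.0114 = 264.41 s.

264 s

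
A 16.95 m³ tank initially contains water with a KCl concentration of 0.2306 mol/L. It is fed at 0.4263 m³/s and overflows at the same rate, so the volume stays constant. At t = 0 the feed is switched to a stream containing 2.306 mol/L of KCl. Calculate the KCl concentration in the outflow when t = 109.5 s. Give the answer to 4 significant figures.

Mass balance on the solute (V constant): V dC/dt = Q(C_in − C).
Rewrite as dC/dt + C/τ = C_in/τ, τ = V/Q = 39.7607 s.
C approaches C_in exponentially: C(t) = C_in + (C₀ − C_in) e^(−t/τ).
C(109.5) = 2.306 + (0.2306 − 2.306)·e^(−109.5/39.7607) = 2.306 + (-2.07540)·0.0636744 = 2.17385 mol/L.

2.174 mol/L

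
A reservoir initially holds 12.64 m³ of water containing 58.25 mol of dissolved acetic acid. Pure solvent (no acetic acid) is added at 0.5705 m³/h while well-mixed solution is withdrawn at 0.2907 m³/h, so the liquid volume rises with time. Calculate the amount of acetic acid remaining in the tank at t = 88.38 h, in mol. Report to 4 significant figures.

18.89 mol

Let m(t) be the amount of acetic acid. Volume: V(t) = V₀ + (Q_in − Q_out) t = 12.64 + 0.279800 t; V(88.38) = 37.3687 m³.
Solute balance: dm/dt = 0 − Q_out C = −Q_out m/V(t).
dm/m = −Q_out dt/(V₀ + 0.279800 t); integrating gives ln(m/m₀) = −(Q_out/(Q_in−Q_out)) ln(V/V₀).
m = m₀ (V₀/V)^(Q_out/(Q_in−Q_out)) = 58.25 × (12.64/37.3687)^(1.03896) = 18.8884 mol.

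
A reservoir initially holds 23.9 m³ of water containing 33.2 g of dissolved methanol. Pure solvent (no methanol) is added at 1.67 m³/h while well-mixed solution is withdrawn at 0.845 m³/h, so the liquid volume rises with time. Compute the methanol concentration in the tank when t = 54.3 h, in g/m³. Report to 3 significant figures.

Total volume: dV/dt = Q_in − Q_out = 0.82500 m³/h, so V(t) = 23.9 + 0.82500 t and V(54.3) = 68.697 m³.
No methanol enters, so dm/dt = −Q_out · (m/V).
Separate: dm/m = −Q_out dt/V(t) ⇒ ln(m/m₀) = −(Q_out/(Q_in−Q_out)) ln(V/V₀).
m = m₀ (V₀/V)^(Q_out/(Q_in−Q_out)) = 33.2 × (23.9/68.697)^(1.0242) = 11.258 g.
C = m/V = 11.258/68.697 = 0.16388 g/m³.

0.164 g/m³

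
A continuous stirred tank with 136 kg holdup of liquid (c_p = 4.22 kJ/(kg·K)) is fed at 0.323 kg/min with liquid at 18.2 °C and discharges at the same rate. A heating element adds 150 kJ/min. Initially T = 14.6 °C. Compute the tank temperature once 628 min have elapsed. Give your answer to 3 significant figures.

M c_p dT/dt = ṁ c_p (T_in − T) + Q̇.
Rearrange: dT/dt = (T_ss − T)/τ with τ = M/ṁ = 421.05 min and T_ss = T_in + Q̇/(ṁ c_p) = 128.25 °C.
Solution: T(t) = T_ss + (T₀ − T_ss) e^(−t/τ).
T(628) = 128.25 + (-113.65)·e^(−628/421.05) = 128.25 + (-113.65)·0.22503 = 102.67 °C.

103 °C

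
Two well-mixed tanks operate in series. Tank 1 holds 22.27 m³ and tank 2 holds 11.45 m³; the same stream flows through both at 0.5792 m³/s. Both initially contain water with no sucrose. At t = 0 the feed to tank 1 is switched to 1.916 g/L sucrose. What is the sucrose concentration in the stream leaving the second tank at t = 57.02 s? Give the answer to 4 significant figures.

Each tank obeys Vᵢ dCᵢ/dt = Q(Cᵢ₋₁ − Cᵢ), so τᵢ = Vᵢ/Q.
τ₁ = 22.27/0.5792 = 38.4496 s; τ₂ = 11.45/0.5792 = 19.7686 s.
Tank 1: C₁ = C_in(1 − e^(−t/τ₁)). Tank 2 (τ₁ ≠ τ₂): C₂ = C_in[1 − (τ₁ e^(−t/τ₁) − τ₂ e^(−t/τ₂))/(τ₁ − τ₂)].
At t = 57.02: e^(−t/τ₁) = 0.226960, e^(−t/τ₂) = 0.0558902.
C₂ = 1.916·[1 − (38.4496·0.226960 − 19.7686·0.0558902)/(18.6809)] = 1.916·0.592009 = 1.13429 g/L.

1.134 g/L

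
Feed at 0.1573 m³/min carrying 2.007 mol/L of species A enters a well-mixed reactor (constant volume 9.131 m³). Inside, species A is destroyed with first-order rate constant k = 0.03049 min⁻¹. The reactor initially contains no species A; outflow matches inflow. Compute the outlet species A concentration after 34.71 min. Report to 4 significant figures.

0.5863 mol/L

Species balance: V dC/dt = Q C_in − Q C − k V C.
dC/dt = (Q/V) C_in − (Q/V + k) C; effective rate a = Q/V + k = 0.0172270 + 0.03049 = 0.0477170 min⁻¹.
C_ss = Q C_in/(Q + kV) = 0.724577 mol/L; C(t) = C_ss + (C₀ − C_ss) e^(−a t).
C(34.71) = 0.724577 + (-0.724577)·e^(−0.0477170·34.71) = 0.724577 + (-0.724577)·0.190852 = 0.586290 mol/L.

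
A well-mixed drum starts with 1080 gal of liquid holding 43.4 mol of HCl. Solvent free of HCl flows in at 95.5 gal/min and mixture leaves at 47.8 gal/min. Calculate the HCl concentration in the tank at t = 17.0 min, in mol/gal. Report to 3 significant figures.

0.0131 mol/gal

Let m(t) be the amount of HCl. Volume: V(t) = V₀ + (Q_in − Q_out) t = 1080 + 47.700 t; V(17.0) = 1890.9 gal.
Species balance (pure solvent in): dm/dt = −Q_out · m/V(t).
dm/m = −Q_out dt/(V₀ + 47.700 t); integrating gives ln(m/m₀) = −(Q_out/(Q_in−Q_out)) ln(V/V₀).
m = m₀ (V₀/V)^(Q_out/(Q_in−Q_out)) = 43.4 × (1080/1890.9)^(1.0021) = 24.759 mol.
C = m/V = 24.759/1890.9 = 0.013094 mol/gal.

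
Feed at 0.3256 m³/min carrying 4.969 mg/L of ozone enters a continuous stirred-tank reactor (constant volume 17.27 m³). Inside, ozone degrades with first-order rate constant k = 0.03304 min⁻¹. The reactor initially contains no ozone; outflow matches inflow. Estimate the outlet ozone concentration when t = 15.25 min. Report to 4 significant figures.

V dC/dt = Q(C_in − C) − k V C.
dC/dt = (Q/V) C_in − (Q/V + k) C; effective rate a = Q/V + k = 0.0188535 + 0.03304 = 0.0518935 min⁻¹.
C_ss = Q C_in/(Q + kV) = 1.80529 mg/L; C(t) = C_ss + (C₀ − C_ss) e^(−a t).
C(15.25) = 1.80529 + (-1.80529)·e^(−0.0518935·15.25) = 1.80529 + (-1.80529)·0.453221 = 0.987098 mg/L.

0.9871 mg/L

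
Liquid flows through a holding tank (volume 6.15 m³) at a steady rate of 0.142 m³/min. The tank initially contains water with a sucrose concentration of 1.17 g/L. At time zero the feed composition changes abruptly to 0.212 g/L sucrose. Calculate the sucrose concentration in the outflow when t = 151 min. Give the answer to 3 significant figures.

Accumulation = in − out for the solute gives V dC/dt = Q(C_in − C).
So dC/dt = (C_in − C)/τ with τ = V/Q = 6.15/0.142 = 43.310 min.
This is linear first-order; C(t) = C_in + (C₀ − C_in) e^(−t/τ).
C(151) = 0.212 + (1.17 − 0.212)·e^(−151/43.310) = 0.212 + (0.95800)·0.030608 = 0.24132 g/L.

0.241 g/L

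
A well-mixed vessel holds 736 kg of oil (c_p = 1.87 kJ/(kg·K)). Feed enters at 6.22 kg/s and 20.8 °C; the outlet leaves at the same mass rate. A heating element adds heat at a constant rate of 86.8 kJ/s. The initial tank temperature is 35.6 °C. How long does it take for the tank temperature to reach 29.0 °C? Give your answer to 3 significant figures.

M c_p dT/dt = ṁ c_p (T_in − T) + Q̇.
τ = M/ṁ = 118.33 s; T_ss = T_in + Q̇/(ṁ c_p) = 28.263 °C.
T(t) = T_ss + (T₀ − T_ss) e^(−t/τ). Set T = 29.0:
e^(−t/τ) = (29.0 − 28.263)/(35.6 − 28.263) = 0.10050
t = −118.33 · ln(0.10050) = 271.87 s.

272 s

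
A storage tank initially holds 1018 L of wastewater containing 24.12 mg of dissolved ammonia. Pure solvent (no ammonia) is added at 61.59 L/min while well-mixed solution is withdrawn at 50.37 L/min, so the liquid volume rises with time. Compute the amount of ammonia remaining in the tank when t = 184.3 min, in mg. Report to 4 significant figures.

0.1660 mg

Let m(t) be the amount of ammonia. Volume: V(t) = V₀ + (Q_in − Q_out) t = 1018 + 11.2200 t; V(184.3) = 3085.85 L.
No ammonia enters, so dm/dt = −Q_out · (m/V).
Separate: dm/m = −Q_out dt/V(t) ⇒ ln(m/m₀) = −(Q_out/(Q_in−Q_out)) ln(V/V₀).
m = m₀ (V₀/V)^(Q_out/(Q_in−Q_out)) = 24.12 × (1018/3085.85)^(4.48930) = 0.166039 mg.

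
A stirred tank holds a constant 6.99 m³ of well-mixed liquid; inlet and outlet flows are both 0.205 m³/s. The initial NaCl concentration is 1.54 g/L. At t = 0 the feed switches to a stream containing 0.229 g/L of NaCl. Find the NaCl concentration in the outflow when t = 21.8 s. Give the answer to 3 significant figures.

0.921 g/L

Accumulation = in − out for the solute gives V dC/dt = Q(C_in − C).
Rewrite as dC/dt + C/τ = C_in/τ, τ = V/Q = 34.098 s.
Solution: C(t) = C_in + (C₀ − C_in) e^(−t/τ).
C(21.8) = 0.229 + (1.54 − 0.229)·e^(−21.8/34.098) = 0.229 + (1.3110)·0.52764 = 0.92074 g/L.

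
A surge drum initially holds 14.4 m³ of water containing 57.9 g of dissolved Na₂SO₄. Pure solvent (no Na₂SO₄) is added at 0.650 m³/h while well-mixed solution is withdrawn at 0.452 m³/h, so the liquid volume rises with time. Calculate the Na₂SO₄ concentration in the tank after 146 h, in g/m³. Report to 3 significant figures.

0.108 g/m³

Total volume: dV/dt = Q_in − Q_out = 0.19800 m³/h, so V(t) = 14.4 + 0.19800 t and V(146) = 43.308 m³.
No Na₂SO₄ enters, so dm/dt = −Q_out · (m/V).
Separate: dm/m = −Q_out dt/V(t) ⇒ ln(m/m₀) = −(Q_out/(Q_in−Q_out)) ln(V/V₀).
m = m₀ (V₀/V)^(Q_out/(Q_in−Q_out)) = 57.9 × (14.4/43.308)^(2.2828) = 4.6883 g.
C = m/V = 4.6883/43.308 = 0.10826 g/m³.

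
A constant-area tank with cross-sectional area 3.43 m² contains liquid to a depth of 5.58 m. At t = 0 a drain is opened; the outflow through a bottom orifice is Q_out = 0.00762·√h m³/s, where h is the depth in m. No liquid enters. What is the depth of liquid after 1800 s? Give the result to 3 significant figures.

Accumulation of liquid (constant cross-section A): A dh/dt = −0.00762 √h.
Separate and integrate: 2(√h − √h₀) = −(0.00762/A) t.
√h = √5.58 − 0.00762·1800/(2·3.43) = 2.3622 − 1.9994 = 0.36279.
h = 0.36279² = 0.13161 m.

0.132 m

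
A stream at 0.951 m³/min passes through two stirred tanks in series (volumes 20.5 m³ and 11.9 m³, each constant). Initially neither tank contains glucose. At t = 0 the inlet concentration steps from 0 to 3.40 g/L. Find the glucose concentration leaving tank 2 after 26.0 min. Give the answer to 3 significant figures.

1.56 g/L

Time constants: τᵢ = Vᵢ/Q for each well-mixed tank.
τ₁ = 20.5/0.951 = 21.556 min; τ₂ = 11.9/0.951 = 12.513 min.
Tank 1: C₁ = C_in(1 − e^(−t/τ₁)). Tank 2 (τ₁ ≠ τ₂): C₂ = C_in[1 − (τ₁ e^(−t/τ₁) − τ₂ e^(−t/τ₂))/(τ₁ − τ₂)].
At t = 26.0: e^(−t/τ₁) = 0.29935, e^(−t/τ₂) = 0.12520.
C₂ = 3.40·[1 − (21.556·0.29935 − 12.513·0.12520)/(9.0431)] = 3.40·0.45968 = 1.5629 g/L.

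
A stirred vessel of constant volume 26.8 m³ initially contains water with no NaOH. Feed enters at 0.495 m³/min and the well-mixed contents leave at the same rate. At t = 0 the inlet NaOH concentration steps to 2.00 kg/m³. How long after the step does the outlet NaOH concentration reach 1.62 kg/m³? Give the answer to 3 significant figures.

Accumulation = in − out for the solute gives V dC/dt = Q(C_in − C), so τ = V/Q = 54.141 min.
C(t) = C_in + (C₀ − C_in) e^(−t/τ). Set C = 1.62 and solve for t:
e^(−t/τ) = (C − C_in)/(C₀ − C_in) = (1.62 − 2.00)/(0 − 2.00) = 0.19000
t = −τ ln(…) = 54.141 × 1.6607 = 89.914 min.

89.9 min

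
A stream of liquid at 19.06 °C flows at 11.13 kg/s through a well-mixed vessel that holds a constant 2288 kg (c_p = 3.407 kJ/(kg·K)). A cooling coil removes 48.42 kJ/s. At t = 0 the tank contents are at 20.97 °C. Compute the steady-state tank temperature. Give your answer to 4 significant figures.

M c_p dT/dt = ṁ c_p (T_in − T) − Q̇.
At steady state dT/dt = 0 ⇒ T_ss = T_in − Q̇/(ṁ c_p) = 19.06 − 48.42/(11.13·3.407) = 17.7831 °C.

17.78 °C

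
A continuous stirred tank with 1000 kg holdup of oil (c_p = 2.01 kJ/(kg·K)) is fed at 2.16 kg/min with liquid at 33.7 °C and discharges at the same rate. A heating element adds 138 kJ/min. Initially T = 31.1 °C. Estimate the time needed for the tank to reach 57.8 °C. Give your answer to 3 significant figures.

M c_p dT/dt = ṁ c_p (T_in − T) + Q̇.
τ = M/ṁ = 462.96 min; T_ss = T_in + Q̇/(ṁ c_p) = 65.486 °C.
T(t) = T_ss + (T₀ − T_ss) e^(−t/τ). Set T = 57.8:
e^(−t/τ) = (57.8 − 65.486)/(31.1 − 65.486) = 0.22351
t = −462.96 · ln(0.22351) = 693.66 min.

694 min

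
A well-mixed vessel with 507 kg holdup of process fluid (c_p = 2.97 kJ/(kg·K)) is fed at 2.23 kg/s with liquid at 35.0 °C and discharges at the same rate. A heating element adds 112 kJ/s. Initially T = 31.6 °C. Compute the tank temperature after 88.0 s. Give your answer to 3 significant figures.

M c_p dT/dt = ṁ c_p (T_in − T) + Q̇.
τ = M/ṁ = 227.35 s; T_ss = T_in + Q̇/(ṁ c_p) = 35.0 + 112/(2.23·2.97) = 51.911 °C.
This is linear first-order; T(t) = T_ss + (T₀ − T_ss) e^(−t/τ).
T(88.0) = 51.911 + (-20.311)·e^(−88.0/227.35) = 51.911 + (-20.311)·0.67905 = 38.119 °C.

38.1 °C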